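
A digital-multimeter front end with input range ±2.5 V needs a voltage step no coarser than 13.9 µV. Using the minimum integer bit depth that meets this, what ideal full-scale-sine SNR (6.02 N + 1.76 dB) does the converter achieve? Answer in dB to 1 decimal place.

116.1 dB

The full-scale span is 2.5 − (-2.5) = 5 V.
Need 2^N ≥ 5 V / 13.9 µV = 359700 → N_min = 19.
Ideal SNR at N = 19: 6.02·19 + 1.76 = 116.1 dB.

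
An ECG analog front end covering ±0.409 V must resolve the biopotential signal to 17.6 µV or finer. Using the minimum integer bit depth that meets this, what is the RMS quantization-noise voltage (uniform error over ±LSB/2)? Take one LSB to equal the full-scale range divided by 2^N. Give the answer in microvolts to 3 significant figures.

Span: 0.409 V − (-0.409 V) = 0.818 V.
0.818 V / 17.6 µV = 46480. Since 2^15 = 32768 and 2^16 = 65536, N = 16.
Step size = 0.818/65536 V = 12.482 µV.
σ_q = LSB/√12 = 12.482 µV/3.4641 = 3.60 µV.

3.60 µV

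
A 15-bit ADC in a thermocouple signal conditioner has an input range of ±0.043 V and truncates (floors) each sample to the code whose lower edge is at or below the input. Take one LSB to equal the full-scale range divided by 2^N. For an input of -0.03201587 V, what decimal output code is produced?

Span: 0.043 V − (-0.043 V) = 0.086 V. LSB = 0.086 V / 2^15 ≈ 2.625 µV.
code = ⌊(V_in − V_min)/LSB⌋ = ⌊(V_in − V_min) × 2^15 / range⌋
     = ⌊(-0.03201587 − (-0.043)) × 32768 / 0.086⌋ = ⌊0.01098413 × 32768/0.086⌋
     = ⌊4185.209⌋ = 4185.

4185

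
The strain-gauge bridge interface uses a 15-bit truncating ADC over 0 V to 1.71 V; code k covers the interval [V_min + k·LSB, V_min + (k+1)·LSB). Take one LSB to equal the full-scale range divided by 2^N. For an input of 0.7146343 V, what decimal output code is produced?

Range is 1.71 V. LSB = 1.71 V / 2^15 ≈ 52.19 µV.
code = ⌊(V_in − V_min)/LSB⌋ = ⌊(V_in − V_min) × 2^15 / range⌋
     = ⌊(0.7146343 − (0)) × 32768 / 1.71⌋ = ⌊0.7146343 × 32768/1.71⌋
     = ⌊13694.232⌋ = 13694.

13694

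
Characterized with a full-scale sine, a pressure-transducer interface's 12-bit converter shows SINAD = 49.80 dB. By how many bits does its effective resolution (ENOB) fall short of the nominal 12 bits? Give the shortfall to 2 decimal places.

N_eff = (49.80 − 1.76)/6.02 = 7.9801 bits.
Shortfall = 12 − 7.9801 = 4.0199 bits.

4.02 bits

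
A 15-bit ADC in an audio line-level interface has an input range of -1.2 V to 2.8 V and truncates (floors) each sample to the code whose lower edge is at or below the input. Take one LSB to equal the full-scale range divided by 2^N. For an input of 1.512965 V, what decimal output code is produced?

22224

Full-scale range = 2.8 V − (-1.2 V) = 4 V. LSB = 4 V / 2^15 ≈ 122.1 µV.
(V_in − V_min) × 2^15/range = (1.512965 − (-1.2)) × 32768/4 = 22224.609.
Floor → code = 22224.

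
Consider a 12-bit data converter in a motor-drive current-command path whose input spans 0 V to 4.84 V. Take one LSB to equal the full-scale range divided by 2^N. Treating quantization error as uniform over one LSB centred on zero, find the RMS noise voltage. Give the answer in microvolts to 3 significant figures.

V_FS = 4.84 V.
LSB = 4.84 V ÷ 2^12 = 4.84/4096 V = 1.1816 mV.
V_rms = LSB/√12 = 1.1816 mV / √12 = 341 µV.

341 µV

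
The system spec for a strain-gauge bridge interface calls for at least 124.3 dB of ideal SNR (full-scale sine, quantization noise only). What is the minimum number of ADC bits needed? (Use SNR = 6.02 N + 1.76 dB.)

Solving 6.02 N ≥ 124.3 − 1.76: N ≥ 20.355. Round up → N = 21.

21 bits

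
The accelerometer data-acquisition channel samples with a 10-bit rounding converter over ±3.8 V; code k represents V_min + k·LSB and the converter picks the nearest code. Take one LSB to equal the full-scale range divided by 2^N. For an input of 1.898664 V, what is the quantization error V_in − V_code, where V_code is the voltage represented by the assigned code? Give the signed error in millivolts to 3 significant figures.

Range = 3.8 − (-3.8) = 7.6 V. LSB = 7.6 V / 2^10 ≈ 7.422 mV.
Position in LSBs: (1.898664 − (-3.8)) × 1024/7.6 = 767.8200; rounding gives k = 768.
Reconstructed level: -3.8 + 768 × 7.6/1024 V = 1.900000000 V.
Error = V_in − V_code = 1.898664 − (1.900000000) = −1.34 mV.

−1.34 mV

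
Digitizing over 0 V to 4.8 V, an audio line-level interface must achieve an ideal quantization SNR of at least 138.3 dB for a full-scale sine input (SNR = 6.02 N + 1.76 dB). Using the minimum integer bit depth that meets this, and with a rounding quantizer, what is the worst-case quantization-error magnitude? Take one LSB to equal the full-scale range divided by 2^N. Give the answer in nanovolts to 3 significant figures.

286 nV

Span = 4.8 V.
6.02 N + 1.76 ≥ 138.3 gives N ≥ 22.681, so the minimum integer is 23.
LSB = 4.8 V ÷ 2^23 = 4.8/8388608 V = 0.57220 µV.
|e|_max = LSB/2 = 286 nV.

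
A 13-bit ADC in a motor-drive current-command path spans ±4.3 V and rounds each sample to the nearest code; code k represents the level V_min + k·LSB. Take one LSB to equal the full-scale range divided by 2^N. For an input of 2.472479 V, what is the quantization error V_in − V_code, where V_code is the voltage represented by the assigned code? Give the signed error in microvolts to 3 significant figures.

+189 µV

Full-scale range = 4.3 V − (-4.3 V) = 8.6 V. LSB = 8.6 V / 2^13 ≈ 1.050 mV.
(2.472479 − (-4.3)) / LSB = 6.772479 × 8192/8.6 = 6451.1800. Nearest integer: k = 6451.
V_code = -4.3 + (6451/8192) × 8.6 = 2.472290039 V.
V_in − V_code = 2.472479 − (2.472290039) = +189 µV.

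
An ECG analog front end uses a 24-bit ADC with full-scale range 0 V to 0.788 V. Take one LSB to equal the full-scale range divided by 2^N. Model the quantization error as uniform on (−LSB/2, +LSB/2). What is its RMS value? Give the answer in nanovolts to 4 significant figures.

13.56 nV

Span = 0.788 V.
Step size = 0.788/16777216 V = 46.9685 nV.
For a uniform distribution on [−LSB/2, +LSB/2], V_rms = LSB/√12 = 46.9685 nV/3.4641 = 13.56 nV.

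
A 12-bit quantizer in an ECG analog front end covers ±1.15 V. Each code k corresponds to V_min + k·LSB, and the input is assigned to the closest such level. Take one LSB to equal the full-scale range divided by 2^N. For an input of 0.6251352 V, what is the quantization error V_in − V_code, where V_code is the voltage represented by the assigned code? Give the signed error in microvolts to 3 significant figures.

+160 µV

Range = 1.15 − (-1.15) = 2.3 V. LSB = 2.3 V / 2^12 ≈ 0.5615 mV.
(0.6251352 − (-1.15)) / LSB = 1.7751352 × 4096/2.3 = 3161.2843. Nearest integer: k = 3161.
Reconstructed level: -1.15 + 3161 × 2.3/4096 V = 0.6249755859 V.
e = 0.6251352 − (0.6249755859) = +160 µV.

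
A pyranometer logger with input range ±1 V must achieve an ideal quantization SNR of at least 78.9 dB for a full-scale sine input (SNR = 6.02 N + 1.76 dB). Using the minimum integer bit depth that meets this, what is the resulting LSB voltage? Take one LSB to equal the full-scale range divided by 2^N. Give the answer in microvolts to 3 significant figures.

Full-scale range = 1 V − (-1 V) = 2 V.
N ≥ (78.9 − 1.76)/6.02 = 12.814 → N_min = 13.
LSB = 2 V / 2^13 = 244 µV.

244 µV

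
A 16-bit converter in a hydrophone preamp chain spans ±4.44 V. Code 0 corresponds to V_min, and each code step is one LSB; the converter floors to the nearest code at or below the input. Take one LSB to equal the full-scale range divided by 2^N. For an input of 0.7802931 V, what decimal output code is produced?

38526

Span: 4.44 V − (-4.44 V) = 8.88 V. LSB = 8.88 V / 2^16 ≈ 135.5 µV.
(V_in − V_min) × 2^16/range = (0.7802931 − (-4.44)) × 65536/8.88 = 38526.704.
Floor → code = 38526.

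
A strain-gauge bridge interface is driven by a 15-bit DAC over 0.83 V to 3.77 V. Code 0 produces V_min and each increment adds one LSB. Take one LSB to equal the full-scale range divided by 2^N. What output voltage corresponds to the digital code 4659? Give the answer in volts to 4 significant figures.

1.248 V

Span: 3.77 V − (0.83 V) = 2.94 V. LSB = 2.94 V / 2^15.
V_out = V_min + code × LSB = 0.83 V + 4659 × 2.94 V / 32768
      = 0.83 + 0.418013 = 1.24801 V.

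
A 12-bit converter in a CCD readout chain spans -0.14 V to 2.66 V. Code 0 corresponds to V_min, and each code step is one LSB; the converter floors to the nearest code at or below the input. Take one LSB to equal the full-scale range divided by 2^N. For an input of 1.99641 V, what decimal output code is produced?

Full-scale range = 2.66 V − (-0.14 V) = 2.8 V. LSB = 2.8 V / 2^12 ≈ 0.6836 mV.
V_in − V_min = 1.99641 − (-0.14) = 2.13641 V.
Divide by LSB: 2.13641 × 4096/2.8 = 3125.2626.
Truncating gives code 3125.

3125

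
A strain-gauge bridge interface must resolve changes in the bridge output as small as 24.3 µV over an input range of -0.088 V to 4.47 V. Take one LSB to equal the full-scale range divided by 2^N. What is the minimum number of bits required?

Span: 4.47 V − (-0.088 V) = 4.558 V.
Need 2^N ≥ 4.558 V / 24.3 µV = 187600 → N_min = 18.

18 bits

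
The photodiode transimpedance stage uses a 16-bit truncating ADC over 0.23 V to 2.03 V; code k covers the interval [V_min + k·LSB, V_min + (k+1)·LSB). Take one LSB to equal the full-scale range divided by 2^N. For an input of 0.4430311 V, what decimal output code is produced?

Full-scale range = 2.03 V − (0.23 V) = 1.8 V. LSB = 1.8 V / 2^16 ≈ 27.47 µV.
code = ⌊(V_in − V_min)/LSB⌋ = ⌊(V_in − V_min) × 2^16 / range⌋
     = ⌊(0.4430311 − (0.23)) × 65536 / 1.8⌋ = ⌊0.2130311 × 65536/1.8⌋
     = ⌊7756.226⌋ = 7756.

7756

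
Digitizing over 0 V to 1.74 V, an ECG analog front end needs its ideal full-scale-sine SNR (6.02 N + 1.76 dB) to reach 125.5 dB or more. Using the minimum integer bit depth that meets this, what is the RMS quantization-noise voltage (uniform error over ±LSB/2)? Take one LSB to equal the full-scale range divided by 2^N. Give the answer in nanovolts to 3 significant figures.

Full-scale range = 1.74 V.
6.02 N + 1.76 ≥ 125.5 gives N ≥ 20.555, so the minimum integer is 21.
LSB = 1.74 V / 2^21 = 0.82970 µV.
σ_q = LSB/√12 = 0.82970 µV/3.4641 = 240 nV.

240 nV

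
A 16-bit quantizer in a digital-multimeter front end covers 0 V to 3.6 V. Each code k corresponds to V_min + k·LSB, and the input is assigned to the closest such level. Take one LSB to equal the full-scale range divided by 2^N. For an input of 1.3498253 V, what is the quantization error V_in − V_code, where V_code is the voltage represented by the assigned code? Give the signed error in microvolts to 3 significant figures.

−9.91 µV

Span = 3.6 V. LSB = 3.6 V / 2^16 ≈ 54.93 µV.
(V_in − V_min)/LSB = (1.3498253 − (0)) × 65536/3.6 = 24572.8197 → nearest code k = 24573.
V_code = V_min + k × range/2^16 = 0 + 24573 × 3.6/65536 = 1.3498352051 V.
e = 1.3498253 − (1.3498352051) = −9.91 µV.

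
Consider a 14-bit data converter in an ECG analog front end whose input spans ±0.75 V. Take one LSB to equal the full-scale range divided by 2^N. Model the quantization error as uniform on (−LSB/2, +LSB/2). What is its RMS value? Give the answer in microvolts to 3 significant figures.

26.4 µV

Full-scale range = 0.75 V − (-0.75 V) = 1.5 V.
LSB = 1.5 V / 2^14 = 91.553 µV.
RMS of a uniform error over width LSB is LSB/√12 = 26.4 µV.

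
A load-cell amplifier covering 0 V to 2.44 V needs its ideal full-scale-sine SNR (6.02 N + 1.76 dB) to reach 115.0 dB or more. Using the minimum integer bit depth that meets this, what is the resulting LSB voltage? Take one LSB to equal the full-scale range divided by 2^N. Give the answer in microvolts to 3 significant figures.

Range is 2.44 V.
Required N = ⌈(115.0 − 1.76)/6.02⌉ = ⌈18.811⌉ = 19.
LSB = 2.44 V ÷ 2^19 = 2.44/524288 V = 4.65 µV.

4.65 µV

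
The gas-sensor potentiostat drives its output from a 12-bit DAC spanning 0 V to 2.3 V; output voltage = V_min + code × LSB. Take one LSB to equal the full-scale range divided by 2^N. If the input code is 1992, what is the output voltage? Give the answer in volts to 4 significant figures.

1.119 V

Range is 2.3 V. LSB = 2.3 V / 2^12.
V_out = 0 + 1992 × (2.3/4096) V
      = 0 V + 1.11855 V = 1.11855 V.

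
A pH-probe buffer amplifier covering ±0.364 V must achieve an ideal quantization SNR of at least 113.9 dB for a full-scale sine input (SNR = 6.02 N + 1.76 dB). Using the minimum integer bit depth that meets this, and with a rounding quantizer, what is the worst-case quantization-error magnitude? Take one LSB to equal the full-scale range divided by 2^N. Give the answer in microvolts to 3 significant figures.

0.694 µV

Full-scale range = 0.364 V − (-0.364 V) = 0.728 V.
Solving 6.02 N ≥ 113.9 − 1.76: N ≥ 18.628. Round up → N = 19.
LSB = 0.728 V / 2^19 = 1.3885 µV.
Half an LSB is 0.694 µV.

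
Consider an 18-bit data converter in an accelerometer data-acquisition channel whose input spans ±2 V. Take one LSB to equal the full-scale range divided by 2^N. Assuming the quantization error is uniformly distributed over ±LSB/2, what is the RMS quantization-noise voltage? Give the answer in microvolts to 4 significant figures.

The full-scale span is 2 − (-2) = 4 V.
LSB = 4 V ÷ 2^18 = 4/262144 V = 15.2588 µV.
For a uniform distribution on [−LSB/2, +LSB/2], V_rms = LSB/√12 = 15.2588 µV/3.4641 = 4.405 µV.

4.405 µV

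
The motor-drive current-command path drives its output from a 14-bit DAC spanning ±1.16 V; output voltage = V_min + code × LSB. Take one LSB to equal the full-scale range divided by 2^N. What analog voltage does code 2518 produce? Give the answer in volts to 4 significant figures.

-0.8034 V

The full-scale span is 1.16 − (-1.16) = 2.32 V. LSB = 2.32 V / 2^14.
Output = V_min + (2518/16384) × range = -1.16 + 0.153687 × 2.32 V
      = -1.16 + 0.356553 = -0.803447 V.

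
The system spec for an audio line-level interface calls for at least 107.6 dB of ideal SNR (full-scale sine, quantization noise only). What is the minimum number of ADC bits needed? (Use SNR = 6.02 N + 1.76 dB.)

N ≥ (107.6 − 1.76)/6.02 = 17.581 → N_min = 18.

18 bits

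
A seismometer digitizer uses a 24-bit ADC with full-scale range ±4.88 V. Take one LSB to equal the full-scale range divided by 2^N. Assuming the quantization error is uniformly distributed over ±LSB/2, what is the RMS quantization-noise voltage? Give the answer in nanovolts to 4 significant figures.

167.9 nV

Range = 4.88 − (-4.88) = 9.76 V.
Step size = 9.76/16777216 V = 0.581741 µV.
σ_q = LSB/√12 = 0.581741 µV/3.4641 = 167.9 nV.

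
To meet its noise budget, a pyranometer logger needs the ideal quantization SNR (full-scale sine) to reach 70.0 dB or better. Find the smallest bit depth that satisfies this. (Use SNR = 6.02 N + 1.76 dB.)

Solving 6.02 N ≥ 70.0 − 1.76: N ≥ 11.336. Round up → N = 12.

12 bits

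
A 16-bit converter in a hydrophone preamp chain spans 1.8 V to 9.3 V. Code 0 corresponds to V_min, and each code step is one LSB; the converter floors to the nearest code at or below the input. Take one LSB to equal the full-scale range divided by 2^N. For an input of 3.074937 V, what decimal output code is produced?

11140

The full-scale span is 9.3 − (1.8) = 7.5 V. LSB = 7.5 V / 2^16 ≈ 114.4 µV.
(V_in − V_min) × 2^16/range = (3.074937 − (1.8)) × 65536/7.5 = 11140.569.
Floor → code = 11140.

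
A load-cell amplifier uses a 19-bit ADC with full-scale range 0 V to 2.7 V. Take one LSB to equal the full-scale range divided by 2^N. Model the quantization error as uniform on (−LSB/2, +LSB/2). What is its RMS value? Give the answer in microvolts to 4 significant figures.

1.487 µV

Range is 2.7 V.
LSB = 2.7 V ÷ 2^19 = 2.7/524288 V = 5.14984 µV.
σ_q = LSB/√12 = 5.14984 µV/3.4641 = 1.487 µV.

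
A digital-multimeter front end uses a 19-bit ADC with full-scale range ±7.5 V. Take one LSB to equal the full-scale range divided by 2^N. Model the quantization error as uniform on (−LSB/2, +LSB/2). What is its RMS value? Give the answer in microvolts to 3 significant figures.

8.26 µV

Full-scale range = 7.5 V − (-7.5 V) = 15 V.
Step size = 15/524288 V = 28.610 µV.
RMS of a uniform error over width LSB is LSB/√12 = 8.26 µV.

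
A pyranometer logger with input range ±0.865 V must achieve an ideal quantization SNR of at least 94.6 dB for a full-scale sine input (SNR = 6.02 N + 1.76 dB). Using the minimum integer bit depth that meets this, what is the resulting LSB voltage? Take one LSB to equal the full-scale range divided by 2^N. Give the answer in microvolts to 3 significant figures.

26.4 µV

Range = 0.865 − (-0.865) = 1.73 V.
Solving 6.02 N ≥ 94.6 − 1.76: N ≥ 15.422. Round up → N = 16.
One LSB is 1.73 V / 65536 = 26.4 µV.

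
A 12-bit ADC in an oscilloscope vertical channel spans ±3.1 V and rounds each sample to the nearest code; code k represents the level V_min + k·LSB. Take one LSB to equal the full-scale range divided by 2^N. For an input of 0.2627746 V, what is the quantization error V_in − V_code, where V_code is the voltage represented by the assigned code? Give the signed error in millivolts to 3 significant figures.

The full-scale span is 3.1 − (-3.1) = 6.2 V. LSB = 6.2 V / 2^12 ≈ 1.514 mV.
Position in LSBs: (0.2627746 − (-3.1)) × 4096/6.2 = 2221.6008; rounding gives k = 2222.
Reconstructed level: -3.1 + 2222 × 6.2/4096 V = 0.2633789063 V.
Error = V_in − V_code = 0.2627746 − (0.2633789063) = −0.604 mV.

−0.604 mV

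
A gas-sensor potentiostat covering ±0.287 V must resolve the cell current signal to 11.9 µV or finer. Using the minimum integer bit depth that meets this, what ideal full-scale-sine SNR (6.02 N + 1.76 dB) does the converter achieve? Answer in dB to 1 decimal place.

Range = 0.287 − (-0.287) = 0.574 V.
0.574 V / 11.9 µV = 48240. Since 2^15 = 32768 and 2^16 = 65536, N = 16.
6.02(16) + 1.76 = 98.08 dB.

98.1 dB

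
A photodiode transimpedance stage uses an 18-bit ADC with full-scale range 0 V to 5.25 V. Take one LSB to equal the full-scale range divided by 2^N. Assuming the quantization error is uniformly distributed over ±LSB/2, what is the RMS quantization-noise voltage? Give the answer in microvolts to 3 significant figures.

5.78 µV

Span = 5.25 V.
Step size = 5.25/262144 V = 20.027 µV.
RMS of a uniform error over width LSB is LSB/√12 = 5.78 µV.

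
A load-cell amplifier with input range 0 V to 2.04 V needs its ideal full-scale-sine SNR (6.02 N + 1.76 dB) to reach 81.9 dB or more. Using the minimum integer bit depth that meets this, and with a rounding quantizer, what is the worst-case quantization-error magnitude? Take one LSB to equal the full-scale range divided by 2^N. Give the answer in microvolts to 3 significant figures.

Span = 2.04 V.
N ≥ (81.9 − 1.76)/6.02 = 13.312 → N_min = 14.
Step size = 2.04/16384 V = 124.51 µV.
|e|_max = LSB/2 = 62.3 µV.

62.3 µV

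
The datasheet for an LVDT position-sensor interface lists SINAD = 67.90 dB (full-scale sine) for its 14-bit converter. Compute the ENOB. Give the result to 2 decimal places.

10.99 bits

Inverting SNR = 6.02 N + 1.76: N_eff = (67.90 − 1.76)/6.02 = 10.9867.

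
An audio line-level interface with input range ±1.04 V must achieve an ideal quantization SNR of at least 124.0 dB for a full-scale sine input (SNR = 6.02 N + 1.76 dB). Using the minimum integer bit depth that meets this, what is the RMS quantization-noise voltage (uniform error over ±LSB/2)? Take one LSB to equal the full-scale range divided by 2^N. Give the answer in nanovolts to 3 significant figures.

Full-scale range = 1.04 V − (-1.04 V) = 2.08 V.
Solving 6.02 N ≥ 124.0 − 1.76: N ≥ 20.306. Round up → N = 21.
LSB = 2.08 V ÷ 2^21 = 2.08/2097152 V = 0.99182 µV.
RMS noise = LSB/√12 = 286 nV.

286 nV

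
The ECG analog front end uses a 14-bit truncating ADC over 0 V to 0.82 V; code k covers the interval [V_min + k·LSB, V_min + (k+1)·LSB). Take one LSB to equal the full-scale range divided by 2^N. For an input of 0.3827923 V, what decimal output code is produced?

Range is 0.82 V. LSB = 0.82 V / 2^14 ≈ 50.05 µV.
(V_in − V_min) × 2^14/range = (0.3827923 − (0)) × 16384/0.82 = 7648.377.
Floor → code = 7648.

7648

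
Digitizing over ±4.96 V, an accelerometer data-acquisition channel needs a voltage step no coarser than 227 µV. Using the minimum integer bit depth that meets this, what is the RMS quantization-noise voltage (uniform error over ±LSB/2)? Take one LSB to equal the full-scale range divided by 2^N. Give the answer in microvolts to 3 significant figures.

43.7 µV

Span: 4.96 V − (-4.96 V) = 9.92 V.
Required number of levels: 9.92/227 µV = 43700; smallest N with 2^N ≥ that is 16.
One LSB is 9.92 V / 65536 = 151.37 µV.
RMS noise = LSB/√12 = 43.7 µV.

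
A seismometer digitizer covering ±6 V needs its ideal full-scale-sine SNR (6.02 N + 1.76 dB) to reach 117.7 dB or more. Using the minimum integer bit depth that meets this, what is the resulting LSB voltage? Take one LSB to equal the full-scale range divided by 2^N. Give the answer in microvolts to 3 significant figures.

11.4 µV

Full-scale range = 6 V − (-6 V) = 12 V.
N ≥ (117.7 − 1.76)/6.02 = 19.259 → N_min = 20.
One LSB is 12 V / 1048576 = 11.4 µV.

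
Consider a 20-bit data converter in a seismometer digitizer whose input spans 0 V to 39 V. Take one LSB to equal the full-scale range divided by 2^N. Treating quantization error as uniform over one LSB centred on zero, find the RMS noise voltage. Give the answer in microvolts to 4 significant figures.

Full-scale range = 39 V.
Step size = 39/1048576 V = 37.1933 µV.
RMS of a uniform error over width LSB is LSB/√12 = 10.74 µV.

10.74 µV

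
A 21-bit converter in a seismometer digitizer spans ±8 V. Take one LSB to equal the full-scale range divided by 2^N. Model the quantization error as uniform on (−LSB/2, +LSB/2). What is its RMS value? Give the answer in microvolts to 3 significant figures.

The full-scale span is 8 − (-8) = 16 V.
LSB = 16 V ÷ 2^21 = 16/2097152 V = 7.6294 µV.
For a uniform distribution on [−LSB/2, +LSB/2], V_rms = LSB/√12 = 7.6294 µV/3.4641 = 2.20 µV.

2.20 µV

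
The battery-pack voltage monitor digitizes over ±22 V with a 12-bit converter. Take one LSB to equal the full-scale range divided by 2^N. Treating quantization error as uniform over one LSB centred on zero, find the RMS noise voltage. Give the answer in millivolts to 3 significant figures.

Full-scale range = 22 V − (-22 V) = 44 V.
LSB = 44 V / 2^12 = 10.742 mV.
For a uniform distribution on [−LSB/2, +LSB/2], V_rms = LSB/√12 = 10.742 mV/3.4641 = 3.10 mV.

3.10 mV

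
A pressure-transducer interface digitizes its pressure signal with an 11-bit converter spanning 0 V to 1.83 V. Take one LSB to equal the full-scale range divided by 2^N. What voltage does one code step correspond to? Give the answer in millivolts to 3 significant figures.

0.894 mV

Range is 1.83 V.
2^11 = 2048 levels.
One LSB is 1.83 V / 2048 = 0.894 mV.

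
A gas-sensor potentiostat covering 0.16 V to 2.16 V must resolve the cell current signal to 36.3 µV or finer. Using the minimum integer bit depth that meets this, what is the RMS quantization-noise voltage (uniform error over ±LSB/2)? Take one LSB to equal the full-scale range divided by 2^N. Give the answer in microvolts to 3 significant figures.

The full-scale span is 2.16 − (0.16) = 2 V.
Levels needed ≥ 2/36.3 µV = 55100. 2^16 = 65536 suffices, so N_min = 16.
One LSB is 2 V / 65536 = 30.518 µV.
RMS noise = LSB/√12 = 8.81 µV.

8.81 µV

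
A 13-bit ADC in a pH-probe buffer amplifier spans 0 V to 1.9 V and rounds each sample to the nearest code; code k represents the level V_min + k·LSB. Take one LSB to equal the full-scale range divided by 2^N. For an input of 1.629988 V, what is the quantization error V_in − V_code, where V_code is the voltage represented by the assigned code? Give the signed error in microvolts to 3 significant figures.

−41.3 µV

Full-scale range = 1.9 V. LSB = 1.9 V / 2^13 ≈ 231.9 µV.
(1.629988 − (0)) / LSB = 1.629988 × 8192/1.9 = 7027.8219. Nearest integer: k = 7028.
V_code = 0 + (7028/8192) × 1.9 = 1.630029297 V.
V_in − V_code = 1.629988 − (1.630029297) = −41.3 µV.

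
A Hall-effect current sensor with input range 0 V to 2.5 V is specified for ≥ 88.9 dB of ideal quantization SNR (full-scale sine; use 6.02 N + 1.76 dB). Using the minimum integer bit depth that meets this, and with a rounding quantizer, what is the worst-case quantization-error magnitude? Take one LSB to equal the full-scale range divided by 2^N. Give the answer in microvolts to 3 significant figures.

38.1 µV

Span = 2.5 V.
N ≥ (88.9 − 1.76)/6.02 = 14.475 → N_min = 15.
LSB = 2.5 V / 2^15 = 76.294 µV.
Half an LSB is 38.1 µV.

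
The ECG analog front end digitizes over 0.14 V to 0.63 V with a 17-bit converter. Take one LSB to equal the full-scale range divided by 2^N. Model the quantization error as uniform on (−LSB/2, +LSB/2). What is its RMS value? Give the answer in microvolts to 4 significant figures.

Full-scale range = 0.63 V − (0.14 V) = 0.49 V.
LSB = 0.49 V / 2^17 = 3.73840 µV.
For a uniform distribution on [−LSB/2, +LSB/2], V_rms = LSB/√12 = 3.73840 µV/3.4641 = 1.079 µV.

1.079 µV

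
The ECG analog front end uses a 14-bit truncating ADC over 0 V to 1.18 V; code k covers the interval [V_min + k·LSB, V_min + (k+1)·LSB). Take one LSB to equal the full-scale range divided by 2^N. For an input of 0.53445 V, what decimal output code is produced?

7420

V_FS = 1.18 V. LSB = 1.18 V / 2^14 ≈ 72.02 µV.
code = ⌊(V_in − V_min)/LSB⌋ = ⌊(V_in − V_min) × 2^14 / range⌋
     = ⌊(0.53445 − (0)) × 16384 / 1.18⌋ = ⌊0.53445 × 16384/1.18⌋
     = ⌊7420.702⌋ = 7420.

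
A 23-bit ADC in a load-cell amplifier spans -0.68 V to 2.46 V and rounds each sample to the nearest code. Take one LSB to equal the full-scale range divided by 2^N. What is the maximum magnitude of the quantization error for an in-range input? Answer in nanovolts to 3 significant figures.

Span: 2.46 V − (-0.68 V) = 3.14 V.
LSB = 3.14 V ÷ 2^23 = 3.14/8388608 V = 374.32 nV.
A rounding quantizer has |error| ≤ LSB/2 = 187 nV.

187 nV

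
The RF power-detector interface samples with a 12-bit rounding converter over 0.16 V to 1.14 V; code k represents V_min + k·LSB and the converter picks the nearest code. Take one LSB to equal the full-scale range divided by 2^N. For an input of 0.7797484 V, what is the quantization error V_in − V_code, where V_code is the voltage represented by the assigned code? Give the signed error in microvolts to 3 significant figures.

The full-scale span is 1.14 − (0.16) = 0.98 V. LSB = 0.98 V / 2^12 ≈ 239.3 µV.
(0.7797484 − (0.16)) / LSB = 0.6197484 × 4096/0.98 = 2590.2954. Nearest integer: k = 2590.
Reconstructed level: 0.16 + 2590 × 0.98/4096 V = 0.7796777344 V.
e = 0.7797484 − (0.7796777344) = +70.7 µV.

+70.7 µV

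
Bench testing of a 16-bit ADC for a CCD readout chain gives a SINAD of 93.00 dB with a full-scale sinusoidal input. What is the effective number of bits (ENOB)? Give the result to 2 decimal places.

15.16 bits

(93.00 − 1.76) / 6.02 = 91.24/6.02 = 15.1561 effective bits.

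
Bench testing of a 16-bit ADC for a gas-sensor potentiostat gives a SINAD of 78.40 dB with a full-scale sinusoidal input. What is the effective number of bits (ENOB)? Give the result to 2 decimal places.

12.73 bits

(78.40 − 1.76) / 6.02 = 76.64/6.02 = 12.7309 effective bits.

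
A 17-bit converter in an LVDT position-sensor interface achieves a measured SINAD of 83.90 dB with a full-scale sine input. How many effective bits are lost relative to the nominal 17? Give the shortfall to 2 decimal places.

Effective bits = (83.90 − 1.76)/6.02 = 13.6445.
Shortfall = 17 − 13.6445 = 3.3555 bits.

3.36 bits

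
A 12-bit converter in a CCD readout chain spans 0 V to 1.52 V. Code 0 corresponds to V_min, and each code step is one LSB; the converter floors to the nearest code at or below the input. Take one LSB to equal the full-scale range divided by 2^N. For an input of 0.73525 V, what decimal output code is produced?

Span = 1.52 V. LSB = 1.52 V / 2^12 ≈ 371.1 µV.
(V_in − V_min) × 2^12/range = (0.73525 − (0)) × 4096/1.52 = 1981.305.
Floor → code = 1981.

1981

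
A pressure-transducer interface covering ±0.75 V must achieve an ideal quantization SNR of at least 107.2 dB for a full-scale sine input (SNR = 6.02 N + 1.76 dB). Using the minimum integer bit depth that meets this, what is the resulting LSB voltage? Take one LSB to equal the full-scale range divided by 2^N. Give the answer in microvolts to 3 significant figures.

Range = 0.75 − (-0.75) = 1.5 V.
Required N = ⌈(107.2 − 1.76)/6.02⌉ = ⌈17.515⌉ = 18.
Step size = 1.5/262144 V = 5.72 µV.

5.72 µV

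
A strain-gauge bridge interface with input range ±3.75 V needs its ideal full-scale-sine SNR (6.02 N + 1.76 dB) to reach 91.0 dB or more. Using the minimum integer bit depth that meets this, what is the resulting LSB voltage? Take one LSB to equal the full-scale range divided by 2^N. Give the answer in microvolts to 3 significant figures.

Range = 3.75 − (-3.75) = 7.5 V.
N ≥ (91.0 − 1.76)/6.02 = 14.824 → N_min = 15.
Step size = 7.5/32768 V = 229 µV.

229 µV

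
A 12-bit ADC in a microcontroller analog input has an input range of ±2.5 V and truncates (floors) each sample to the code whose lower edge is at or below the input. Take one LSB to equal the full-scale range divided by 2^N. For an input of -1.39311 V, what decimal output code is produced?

906

Span: 2.5 V − (-2.5 V) = 5 V. LSB = 5 V / 2^12 ≈ 1.221 mV.
code = ⌊(V_in − V_min)/LSB⌋ = ⌊(V_in − V_min) × 2^12 / range⌋
     = ⌊(-1.39311 − (-2.5)) × 4096 / 5⌋ = ⌊1.10689 × 4096/5⌋
     = ⌊906.764⌋ = 906.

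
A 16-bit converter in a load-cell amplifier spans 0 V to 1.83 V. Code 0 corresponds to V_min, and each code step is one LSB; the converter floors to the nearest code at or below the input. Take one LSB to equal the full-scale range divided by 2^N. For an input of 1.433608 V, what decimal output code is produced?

51340

V_FS = 1.83 V. LSB = 1.83 V / 2^16 ≈ 27.92 µV.
V_in − V_min = 1.433608 − (0) = 1.433608 V.
Divide by LSB: 1.433608 × 65536/1.83 = 51340.4010.
Truncating gives code 51340.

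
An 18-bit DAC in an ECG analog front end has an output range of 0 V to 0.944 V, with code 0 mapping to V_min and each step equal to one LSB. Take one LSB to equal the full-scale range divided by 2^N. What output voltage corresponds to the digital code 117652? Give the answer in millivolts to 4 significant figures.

423.7 mV

Span = 0.944 V. LSB = 0.944 V / 2^18.
V_out = 0 + 117652 × (0.944/262144) V
      = 0 V + 0.423674 V = 0.423674 V.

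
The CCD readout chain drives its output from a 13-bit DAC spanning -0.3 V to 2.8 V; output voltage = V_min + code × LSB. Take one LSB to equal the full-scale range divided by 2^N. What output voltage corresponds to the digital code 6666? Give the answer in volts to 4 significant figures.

2.223 V

Span: 2.8 V − (-0.3 V) = 3.1 V. LSB = 3.1 V / 2^13.
Output = V_min + (6666/8192) × range = -0.3 + 0.813721 × 3.1 V
      = -0.3 + 2.52253 = 2.22253 V.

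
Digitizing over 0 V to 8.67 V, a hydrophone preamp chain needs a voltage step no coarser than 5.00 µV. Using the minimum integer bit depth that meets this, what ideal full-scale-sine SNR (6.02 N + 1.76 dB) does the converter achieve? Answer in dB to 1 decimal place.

Span = 8.67 V.
8.67 V / 5.00 µV = 1.734e6. Since 2^20 = 1048576 and 2^21 = 2097152, N = 21.
6.02(21) + 1.76 = 128.18 dB.

128.2 dB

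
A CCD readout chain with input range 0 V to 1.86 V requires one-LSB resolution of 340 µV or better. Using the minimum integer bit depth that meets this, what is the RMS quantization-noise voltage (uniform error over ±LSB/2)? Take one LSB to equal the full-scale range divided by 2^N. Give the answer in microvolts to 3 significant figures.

Span = 1.86 V.
Need 2^N ≥ 1.86 V / 340 µV = 5471 → N_min = 13.
One LSB is 1.86 V / 8192 = 227.05 µV.
V_rms = LSB/√12 = 65.5 µV.

65.5 µV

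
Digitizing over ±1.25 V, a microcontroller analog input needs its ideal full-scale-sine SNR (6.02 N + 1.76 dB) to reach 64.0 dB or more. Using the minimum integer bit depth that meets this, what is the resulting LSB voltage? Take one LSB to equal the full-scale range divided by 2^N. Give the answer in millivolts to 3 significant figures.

Full-scale range = 1.25 V − (-1.25 V) = 2.5 V.
N ≥ (64.0 − 1.76)/6.02 = 10.339 → N_min = 11.
LSB = 2.5 V ÷ 2^11 = 2.5/2048 V = 1.22 mV.

1.22 mV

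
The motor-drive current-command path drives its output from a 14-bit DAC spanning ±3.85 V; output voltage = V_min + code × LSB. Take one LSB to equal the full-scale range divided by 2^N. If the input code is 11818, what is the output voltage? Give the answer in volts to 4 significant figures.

1.704 V

Range = 3.85 − (-3.85) = 7.7 V. LSB = 7.7 V / 2^14.
V_out = -3.85 + 11818 × (7.7/16384) V
      = -3.85 V + 5.55411 V = 1.70411 V.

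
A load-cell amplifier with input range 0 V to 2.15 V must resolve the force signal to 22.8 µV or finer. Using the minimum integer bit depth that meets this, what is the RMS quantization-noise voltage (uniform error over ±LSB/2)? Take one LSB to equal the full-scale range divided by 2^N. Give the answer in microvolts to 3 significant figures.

4.74 µV

Range is 2.15 V.
Required number of levels: 2.15/22.8 µV = 94298; smallest N with 2^N ≥ that is 17.
LSB = 2.15 V ÷ 2^17 = 2.15/131072 V = 16.403 µV.
σ_q = LSB/√12 = 16.403 µV/3.4641 = 4.74 µV.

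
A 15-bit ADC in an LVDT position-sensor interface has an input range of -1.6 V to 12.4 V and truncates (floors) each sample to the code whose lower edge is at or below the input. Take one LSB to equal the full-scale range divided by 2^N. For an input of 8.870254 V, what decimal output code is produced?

24506

The full-scale span is 12.4 − (-1.6) = 14 V. LSB = 14 V / 2^15 ≈ 427.2 µV.
(V_in − V_min) × 2^15/range = (8.870254 − (-1.6)) × 32768/14 = 24506.377.
Floor → code = 24506.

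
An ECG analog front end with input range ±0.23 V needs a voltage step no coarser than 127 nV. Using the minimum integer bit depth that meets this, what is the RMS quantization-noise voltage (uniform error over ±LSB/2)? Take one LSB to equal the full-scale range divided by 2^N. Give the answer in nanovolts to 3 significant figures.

Range = 0.23 − (-0.23) = 0.46 V.
0.46 V / 127 nV = 3.622e6. Since 2^21 = 2097152 and 2^22 = 4194304, N = 22.
Step size = 0.46/4194304 V = 109.67 nV.
RMS noise = LSB/√12 = 31.7 nV.

31.7 nV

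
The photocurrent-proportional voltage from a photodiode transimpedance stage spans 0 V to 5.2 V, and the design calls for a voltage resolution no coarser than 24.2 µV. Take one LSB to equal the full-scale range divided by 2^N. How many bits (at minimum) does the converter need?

18 bits

Range is 5.2 V.
Required number of levels: 5.2/24.2 µV = 214880; smallest N with 2^N ≥ that is 18.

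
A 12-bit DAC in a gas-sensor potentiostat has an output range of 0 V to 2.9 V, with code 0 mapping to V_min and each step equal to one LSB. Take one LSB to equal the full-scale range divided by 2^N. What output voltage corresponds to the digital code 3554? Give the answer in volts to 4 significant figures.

Span = 2.9 V. LSB = 2.9 V / 2^12.
V_out = 0 + 3554 × (2.9/4096) V
      = 0 + 2.51626 = 2.51626 V.

2.516 V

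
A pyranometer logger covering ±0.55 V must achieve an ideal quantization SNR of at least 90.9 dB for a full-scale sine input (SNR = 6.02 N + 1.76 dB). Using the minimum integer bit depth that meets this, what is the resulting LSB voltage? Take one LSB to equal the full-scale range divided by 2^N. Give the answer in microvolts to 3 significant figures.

Range = 0.55 − (-0.55) = 1.1 V.
N ≥ (90.9 − 1.76)/6.02 = 14.807 → N_min = 15.
One LSB is 1.1 V / 32768 = 33.6 µV.

33.6 µV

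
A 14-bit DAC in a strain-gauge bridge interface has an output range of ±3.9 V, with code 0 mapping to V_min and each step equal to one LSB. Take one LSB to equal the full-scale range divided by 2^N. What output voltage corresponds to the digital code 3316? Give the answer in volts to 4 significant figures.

-2.321 V

Range = 3.9 − (-3.9) = 7.8 V. LSB = 7.8 V / 2^14.
V_out = -3.9 + 3316 × (7.8/16384) V
      = -3.9 V + 1.57866 V = -2.32134 V.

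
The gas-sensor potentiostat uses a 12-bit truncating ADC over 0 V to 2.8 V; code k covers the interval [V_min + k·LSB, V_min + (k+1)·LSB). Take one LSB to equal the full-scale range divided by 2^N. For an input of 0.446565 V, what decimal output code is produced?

653

Full-scale range = 2.8 V. LSB = 2.8 V / 2^12 ≈ 0.6836 mV.
V_in − V_min = 0.446565 − (0) = 0.446565 V.
Divide by LSB: 0.446565 × 4096/2.8 = 653.2608.
Truncating gives code 653.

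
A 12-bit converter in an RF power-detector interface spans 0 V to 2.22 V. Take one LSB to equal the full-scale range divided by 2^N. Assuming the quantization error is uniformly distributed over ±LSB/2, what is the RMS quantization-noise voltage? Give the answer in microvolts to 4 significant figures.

Full-scale range = 2.22 V.
One LSB is 2.22 V / 4096 = 0.541992 mV.
RMS of a uniform error over width LSB is LSB/√12 = 156.5 µV.

156.5 µV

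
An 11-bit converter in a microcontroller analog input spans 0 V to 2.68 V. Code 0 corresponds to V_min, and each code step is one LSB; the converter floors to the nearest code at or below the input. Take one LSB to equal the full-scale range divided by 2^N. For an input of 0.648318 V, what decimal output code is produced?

495

Span = 2.68 V. LSB = 2.68 V / 2^11 ≈ 1.309 mV.
(V_in − V_min) × 2^11/range = (0.648318 − (0)) × 2048/2.68 = 495.431.
Floor → code = 495.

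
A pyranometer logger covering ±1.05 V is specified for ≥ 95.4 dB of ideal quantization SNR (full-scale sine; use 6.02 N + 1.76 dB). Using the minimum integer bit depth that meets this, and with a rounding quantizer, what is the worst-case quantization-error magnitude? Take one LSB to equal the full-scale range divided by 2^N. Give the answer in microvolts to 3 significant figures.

16.0 µV

Full-scale range = 1.05 V − (-1.05 V) = 2.1 V.
Required N = ⌈(95.4 − 1.76)/6.02⌉ = ⌈15.555⌉ = 16.
One LSB is 2.1 V / 65536 = 32.043 µV.
Max error for round-to-nearest is LSB/2 = 16.0 µV.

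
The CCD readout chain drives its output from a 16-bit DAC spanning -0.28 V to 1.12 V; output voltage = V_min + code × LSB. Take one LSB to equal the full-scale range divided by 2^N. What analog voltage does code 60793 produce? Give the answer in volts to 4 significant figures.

Full-scale range = 1.12 V − (-0.28 V) = 1.4 V. LSB = 1.4 V / 2^16.
V_out = -0.28 + 60793 × (1.4/65536) V
      = -0.28 V + 1.29868 V = 1.01868 V.

1.019 V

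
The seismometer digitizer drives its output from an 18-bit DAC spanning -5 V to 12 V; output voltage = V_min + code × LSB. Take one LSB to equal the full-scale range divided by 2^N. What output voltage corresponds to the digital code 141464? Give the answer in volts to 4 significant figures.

4.174 V

Range = 12 − (-5) = 17 V. LSB = 17 V / 2^18.
V_out = V_min + code × LSB = -5 V + 141464 × 17 V / 262144
      = -5 V + 9.17392 V = 4.17392 V.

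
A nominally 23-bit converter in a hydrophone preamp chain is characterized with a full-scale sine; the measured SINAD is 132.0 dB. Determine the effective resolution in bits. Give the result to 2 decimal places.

Inverting SNR = 6.02 N + 1.76: N_eff = (132.0 − 1.76)/6.02 = 21.6346.

21.63 bits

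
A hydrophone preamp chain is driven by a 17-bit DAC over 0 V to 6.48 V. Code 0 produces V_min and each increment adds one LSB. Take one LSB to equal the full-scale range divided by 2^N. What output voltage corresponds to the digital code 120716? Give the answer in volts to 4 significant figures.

5.968 V

Span = 6.48 V. LSB = 6.48 V / 2^17.
V_out = 0 + 120716 × (6.48/131072) V
      = 0 V + 5.96802 V = 5.96802 V.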